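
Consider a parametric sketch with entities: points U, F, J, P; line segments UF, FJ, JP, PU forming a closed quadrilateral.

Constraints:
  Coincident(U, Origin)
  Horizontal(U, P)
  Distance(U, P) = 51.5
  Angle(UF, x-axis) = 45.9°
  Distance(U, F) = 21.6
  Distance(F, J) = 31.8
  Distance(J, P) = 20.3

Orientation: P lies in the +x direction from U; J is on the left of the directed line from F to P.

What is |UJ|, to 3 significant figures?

50.5

U is at the origin; UP is horizontal with |UP| = 51.5 and P in +x, so P = (51.5, 0). UF runs at 45.9° with |UF| = 21.6, so F = (15.0, 15.5). J is determined by |FJ| = 31.8 and |JP| = 20.3 together: it lies at the intersection of circle(F, 31.8) and circle(P, 20.3). With |FP| = 39.6, the foot of the radical line on FP is 27.4 from F and the perpendicular offset is √(31.8² − 27.4²) = 16.2. Taking the left-of-FP solution: J = (46.6, 19.7).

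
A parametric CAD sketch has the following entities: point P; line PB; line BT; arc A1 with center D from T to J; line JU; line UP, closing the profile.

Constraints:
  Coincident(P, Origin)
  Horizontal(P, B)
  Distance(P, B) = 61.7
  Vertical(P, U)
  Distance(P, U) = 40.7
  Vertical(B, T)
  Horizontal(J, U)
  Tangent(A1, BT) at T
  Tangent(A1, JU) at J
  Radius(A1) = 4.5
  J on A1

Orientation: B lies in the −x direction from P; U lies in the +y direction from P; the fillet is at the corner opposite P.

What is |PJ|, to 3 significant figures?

70.2

The virtual corner opposite P is at (-61.7, 40.7). Since A1 is tangent to BT there, DT ⟂ BT and tangency of A1 to JU means the radius DJ is perpendicular to JU, with radius 4.5, so the center D sits 4.5 in from both sides at D = (-57.2, 36.2). That places the tangent points at T = (-61.7, 36.2) on BT and J = (-57.2, 40.7) on JU. Then |PJ| = |J − P| = 70.2.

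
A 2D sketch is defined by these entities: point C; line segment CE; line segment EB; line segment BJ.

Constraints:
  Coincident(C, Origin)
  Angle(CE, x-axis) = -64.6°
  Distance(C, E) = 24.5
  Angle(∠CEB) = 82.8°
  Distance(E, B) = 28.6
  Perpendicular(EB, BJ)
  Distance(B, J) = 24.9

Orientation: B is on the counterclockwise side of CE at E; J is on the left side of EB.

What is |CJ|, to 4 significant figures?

25.54

∠CEB = 82.8°, so EB runs at -64.6° + (180° − 82.8°) = 32.60° from the x-axis; with |EB| = 28.6, B = E + 28.6·(cos 32.60°, sin 32.60°) = (34.60, -6.723). EB is perpendicular to BJ; with |BJ| = 24.9 on the left of EB, J = B + 24.9·(-0.5388, 0.8425) = (21.19, 14.25). Then |CJ| = |J − C| = 25.54.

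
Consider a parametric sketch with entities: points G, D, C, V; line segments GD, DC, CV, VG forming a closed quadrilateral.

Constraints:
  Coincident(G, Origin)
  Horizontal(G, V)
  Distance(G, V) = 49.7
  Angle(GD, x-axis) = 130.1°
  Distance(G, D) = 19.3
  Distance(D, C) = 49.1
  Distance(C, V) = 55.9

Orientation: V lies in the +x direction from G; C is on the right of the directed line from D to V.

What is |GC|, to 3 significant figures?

31.8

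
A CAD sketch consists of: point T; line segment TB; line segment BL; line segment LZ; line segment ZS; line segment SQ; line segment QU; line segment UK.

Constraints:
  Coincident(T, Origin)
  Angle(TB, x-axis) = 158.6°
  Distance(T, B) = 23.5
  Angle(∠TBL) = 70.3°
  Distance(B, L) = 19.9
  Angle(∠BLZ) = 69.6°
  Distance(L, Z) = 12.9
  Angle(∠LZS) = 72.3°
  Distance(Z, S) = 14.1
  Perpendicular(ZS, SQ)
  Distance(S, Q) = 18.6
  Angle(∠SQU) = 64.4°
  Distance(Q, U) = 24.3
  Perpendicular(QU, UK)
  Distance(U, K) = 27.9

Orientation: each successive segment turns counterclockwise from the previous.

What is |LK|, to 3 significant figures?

29.4

T is at the origin; TB runs at 158.6° with length 23.5, so B = (-21.9, 8.57). ∠TBL = 70.3° gives BL at -91.7° from the x-axis; with |BL| = 19.9, L = (-22.5, -11.3). ∠BLZ = 69.6° gives LZ at 18.7° from the x-axis; with |LZ| = 12.9, Z = (-10.3, -7.18). ∠LZS = 72.3° gives ZS at 126° from the x-axis; with |ZS| = 14.1, S = (-18.6, 4.17). ZS ⟂ SQ, so SQ runs at -144°; with |SQ| = 18.6, Q = (-33.6, -6.87). ∠SQU = 64.4° gives QU at -28.0° from the x-axis; with |QU| = 24.3, U = (-12.1, -18.3). QU ⟂ UK, so UK runs at 62.0°; with |UK| = 27.9, K = (0.964, 6.36). Then |LK| = |K − L| = 29.4.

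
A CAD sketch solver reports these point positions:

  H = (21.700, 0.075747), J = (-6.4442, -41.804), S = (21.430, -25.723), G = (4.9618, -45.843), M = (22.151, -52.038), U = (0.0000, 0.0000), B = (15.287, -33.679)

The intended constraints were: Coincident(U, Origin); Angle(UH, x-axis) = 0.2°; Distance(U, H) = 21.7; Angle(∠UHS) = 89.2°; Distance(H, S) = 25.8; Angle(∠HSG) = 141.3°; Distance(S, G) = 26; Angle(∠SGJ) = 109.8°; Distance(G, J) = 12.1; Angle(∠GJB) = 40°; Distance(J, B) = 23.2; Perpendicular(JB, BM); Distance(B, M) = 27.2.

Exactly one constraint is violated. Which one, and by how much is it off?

Distance(B, M) = 27.2 — off by 7.60.

U = (0.00, 0.00) ✓; UH at 0.2000° ✓; |UH| = 21.70 ✓; ∠UHS = 89.20° ✓; |HS| = 25.80 ✓; ∠HSG = 141.3° ✓; |SG| = 26.00 ✓; ∠SGJ = 109.8° ✓; |GJ| = 12.10 ✓; ∠GJB = 40.00° ✓; |JB| = 23.20 ✓; ∠(JB, BM) = 90.00° ✓; |BM| = 19.60 ✗.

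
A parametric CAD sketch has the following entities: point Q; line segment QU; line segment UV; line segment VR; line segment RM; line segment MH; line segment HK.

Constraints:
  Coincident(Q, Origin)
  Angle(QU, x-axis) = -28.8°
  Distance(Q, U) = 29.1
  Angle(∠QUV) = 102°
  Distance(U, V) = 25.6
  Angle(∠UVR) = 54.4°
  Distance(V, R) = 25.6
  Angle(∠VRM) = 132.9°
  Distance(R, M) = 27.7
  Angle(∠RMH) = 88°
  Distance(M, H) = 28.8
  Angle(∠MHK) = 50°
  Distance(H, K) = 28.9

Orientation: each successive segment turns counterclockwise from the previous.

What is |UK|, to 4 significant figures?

12.86

Q is at the origin; QU runs at -28.8° with length 29.1, so U = (25.50, -14.02). ∠QUV = 102.0° gives UV at 49.20° from the x-axis; with |UV| = 25.6, V = (42.23, 5.360). ∠UVR = 54.4° gives VR at 174.8° from the x-axis; with |VR| = 25.6, R = (16.73, 7.680). ∠VRM = 132.9° gives RM at -138.1° from the x-axis; with |RM| = 27.7, M = (-3.884, -10.82). ∠RMH = 88.0° gives MH at -46.10° from the x-axis; with |MH| = 28.8, H = (16.09, -31.57). ∠MHK = 50.0° gives HK at 83.90° from the x-axis; with |HK| = 28.9, K = (19.16, -2.834). Then |UK| = |K − U| = 12.86.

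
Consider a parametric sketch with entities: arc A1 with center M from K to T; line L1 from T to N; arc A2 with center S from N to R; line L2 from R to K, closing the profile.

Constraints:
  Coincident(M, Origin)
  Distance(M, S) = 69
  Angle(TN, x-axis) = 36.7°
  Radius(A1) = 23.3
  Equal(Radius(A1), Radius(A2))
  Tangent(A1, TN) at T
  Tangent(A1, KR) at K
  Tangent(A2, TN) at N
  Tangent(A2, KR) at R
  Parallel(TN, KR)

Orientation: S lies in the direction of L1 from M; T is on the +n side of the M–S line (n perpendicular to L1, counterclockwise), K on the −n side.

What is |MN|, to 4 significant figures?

72.83

The slot axis is L1's direction at 36.7°, so u = (cos 36.7°, sin 36.7°) = (0.8018, 0.5976) and n = (−sin 36.7°, cos 36.7°) = (-0.5976, 0.8018). M is at the origin and S lies 69.0 along u from M, so S = 69.0·u = (55.32, 41.24). Tangency of A1 to both parallel lines with radius 23.3 puts T and K at M ± 23.3·n: T = (-13.92, 18.68), K = (13.92, -18.68). Equal radii place N and R the same way about S: N = S + 23.3·n = (41.40, 59.92), R = S − 23.3·n = (69.25, 22.55). Then |MN| = |N − M| = 72.83.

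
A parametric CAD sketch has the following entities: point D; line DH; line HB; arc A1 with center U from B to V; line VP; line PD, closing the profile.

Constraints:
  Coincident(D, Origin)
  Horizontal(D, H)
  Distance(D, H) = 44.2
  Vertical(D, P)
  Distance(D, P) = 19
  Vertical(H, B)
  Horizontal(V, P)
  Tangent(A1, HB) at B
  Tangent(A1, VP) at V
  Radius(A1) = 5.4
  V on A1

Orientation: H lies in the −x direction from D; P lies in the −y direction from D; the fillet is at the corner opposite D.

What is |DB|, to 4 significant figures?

46.24

The virtual corner opposite D is at (-44.20, -19.00). Tangency of A1 to HB means the radius UB is perpendicular to HB and since A1 is tangent to VP there, UV ⟂ VP, with radius 5.4, so the center U sits 5.4 in from both sides at U = (-38.80, -13.60). That places the tangent points at B = (-44.20, -13.60) on HB and V = (-38.80, -19.00) on VP. Then |DB| = |B − D| = 46.24.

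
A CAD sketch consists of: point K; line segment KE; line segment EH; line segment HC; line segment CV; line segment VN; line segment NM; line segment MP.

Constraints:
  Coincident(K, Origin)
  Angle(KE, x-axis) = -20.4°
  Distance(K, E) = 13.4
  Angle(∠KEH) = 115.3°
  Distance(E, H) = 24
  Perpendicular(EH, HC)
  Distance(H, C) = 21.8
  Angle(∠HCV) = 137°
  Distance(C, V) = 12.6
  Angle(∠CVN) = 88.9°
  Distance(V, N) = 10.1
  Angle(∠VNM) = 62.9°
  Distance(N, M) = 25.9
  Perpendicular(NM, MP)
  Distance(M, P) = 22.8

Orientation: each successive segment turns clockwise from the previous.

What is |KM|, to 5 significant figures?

38.560

K is at the origin; KE runs at -20.4° with length 13.4, so E = (12.560, -4.6709). ∠KEH = 115.3° gives EH at -85.100° from the x-axis; with |EH| = 24.0, H = (14.610, -28.583). EH is perpendicular to HC, so HC runs at -175.10°; with |HC| = 21.8, C = (-7.1107, -30.445). ∠HCV = 137.0° gives CV at 141.90° from the x-axis; with |CV| = 12.6, V = (-17.026, -22.671). ∠CVN = 88.9° gives VN at 50.800° from the x-axis; with |VN| = 10.1, N = (-10.643, -14.844). ∠VNM = 62.9° gives NM at -66.300° from the x-axis; with |NM| = 25.9, M = (-0.23218, -38.559). Then |KM| = |M − K| = 38.560.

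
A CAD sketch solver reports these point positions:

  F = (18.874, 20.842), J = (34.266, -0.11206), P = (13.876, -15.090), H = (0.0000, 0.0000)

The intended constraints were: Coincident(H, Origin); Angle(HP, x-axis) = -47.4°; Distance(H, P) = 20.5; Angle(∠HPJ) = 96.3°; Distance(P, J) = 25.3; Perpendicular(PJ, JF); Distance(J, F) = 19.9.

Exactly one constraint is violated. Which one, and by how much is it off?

Distance(J, F) = 19.9 — off by 6.10.

H = (0.00, 0.00) ✓; HP at -47.40° ✓; |HP| = 20.50 ✓; ∠HPJ = 96.30° ✓; |PJ| = 25.30 ✓; ∠(PJ, JF) = 90.00° ✓; |JF| = 26.00 ✗.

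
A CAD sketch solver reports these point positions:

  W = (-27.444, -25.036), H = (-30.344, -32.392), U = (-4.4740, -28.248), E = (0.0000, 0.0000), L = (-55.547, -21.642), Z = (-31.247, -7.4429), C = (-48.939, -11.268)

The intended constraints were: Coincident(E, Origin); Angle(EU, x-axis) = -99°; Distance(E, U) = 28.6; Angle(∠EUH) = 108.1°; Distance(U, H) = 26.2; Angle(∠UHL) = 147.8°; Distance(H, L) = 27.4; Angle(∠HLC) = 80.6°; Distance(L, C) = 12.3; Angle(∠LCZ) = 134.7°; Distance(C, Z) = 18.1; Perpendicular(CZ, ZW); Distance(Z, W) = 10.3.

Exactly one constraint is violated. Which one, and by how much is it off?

Distance(Z, W) = 10.3 — off by 7.70.

E = (0.00, 0.00) ✓; EU at -99.00° ✓; |EU| = 28.60 ✓; ∠EUH = 108.1° ✓; |UH| = 26.20 ✓; ∠UHL = 147.8° ✓; |HL| = 27.40 ✓; ∠HLC = 80.60° ✓; |LC| = 12.30 ✓; ∠LCZ = 134.7° ✓; |CZ| = 18.10 ✓; ∠(CZ, ZW) = 90.00° ✓; |ZW| = 18.00 ✗.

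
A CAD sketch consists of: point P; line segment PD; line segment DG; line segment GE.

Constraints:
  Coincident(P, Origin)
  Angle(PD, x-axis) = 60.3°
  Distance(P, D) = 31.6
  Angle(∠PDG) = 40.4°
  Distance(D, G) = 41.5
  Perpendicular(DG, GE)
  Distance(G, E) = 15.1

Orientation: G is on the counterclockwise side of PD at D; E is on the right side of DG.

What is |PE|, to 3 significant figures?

39.6

P is at the origin; PD runs at 60.3° with length 31.6, so D = 31.6·(cos 60.3°, sin 60.3°) = (15.7, 27.4). ∠PDG = 40.4°, so DG runs at 60.3° + (180° − 40.4°) = 200° from the x-axis; with |DG| = 41.5, G = D + 41.5·(cos 200°, sin 200°) = (-23.4, 13.3). DG ⟂ GE; with |GE| = 15.1 on the right of DG, E = G + 15.1·(-0.340, 0.940) = (-28.5, 27.5). Then |PE| = |E − P| = 39.6.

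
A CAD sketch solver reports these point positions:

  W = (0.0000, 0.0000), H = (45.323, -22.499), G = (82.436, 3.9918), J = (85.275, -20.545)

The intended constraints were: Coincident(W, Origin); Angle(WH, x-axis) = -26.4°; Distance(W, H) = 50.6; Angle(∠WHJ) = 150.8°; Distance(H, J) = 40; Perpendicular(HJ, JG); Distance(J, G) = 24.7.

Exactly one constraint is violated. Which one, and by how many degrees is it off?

Perpendicular(HJ, JG) — off by 3.80°.

W = (0.00, 0.00) ✓; WH at -26.40° ✓; |WH| = 50.60 ✓; ∠WHJ = 150.8° ✓; |HJ| = 40.00 ✓; ∠(HJ, JG) = 93.80° ✗; |JG| = 24.70 ✓.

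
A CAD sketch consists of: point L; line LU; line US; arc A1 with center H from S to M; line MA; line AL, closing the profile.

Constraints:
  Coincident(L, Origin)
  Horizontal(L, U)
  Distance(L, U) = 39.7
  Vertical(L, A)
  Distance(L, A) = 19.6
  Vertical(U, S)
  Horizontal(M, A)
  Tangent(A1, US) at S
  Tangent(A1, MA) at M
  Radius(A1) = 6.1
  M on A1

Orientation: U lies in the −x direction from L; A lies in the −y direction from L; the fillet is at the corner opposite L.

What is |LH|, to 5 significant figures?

36.211

LA is vertical with |LA| = 19.6 and A on the −y side, so A = (0.0000, -19.600). The virtual corner opposite L is at (-39.700, -19.600). Tangency of A1 to US means the radius HS is perpendicular to US and the tangent condition forces HM to be normal to MA, with radius 6.1, so the center H sits 6.1 in from both sides at H = (-33.600, -13.500). Then |LH| = |H − L| = 36.211.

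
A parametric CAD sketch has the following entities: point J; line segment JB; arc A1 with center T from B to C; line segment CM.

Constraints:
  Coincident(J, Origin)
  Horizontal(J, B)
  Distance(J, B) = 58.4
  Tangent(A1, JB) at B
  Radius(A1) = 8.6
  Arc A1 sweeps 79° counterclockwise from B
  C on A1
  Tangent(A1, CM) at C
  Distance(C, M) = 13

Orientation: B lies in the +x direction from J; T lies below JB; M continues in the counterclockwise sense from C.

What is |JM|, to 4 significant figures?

51.41

J is at the origin; J and B share the same y with |JB| = 58.4 and B on the +x side, so B = (58.40, 0.000). A1 meets JB tangentially, so TB is at right angles to JB, so T = B + (0, -8.6) = (58.40, -8.600). On A1, B sits at bearing 90° from T; a 79° counterclockwise sweep puts C at bearing 169°, so C = T + 8.6·(cos 169°, sin 169°) = (49.96, -6.959). A1 meets CM tangentially, so TC is at right angles to CM, so CM runs along (−sin 169°, cos 169°); with |CM| = 13.0, M = (47.48, -19.72). Then |JM| = |M − J| = 51.41.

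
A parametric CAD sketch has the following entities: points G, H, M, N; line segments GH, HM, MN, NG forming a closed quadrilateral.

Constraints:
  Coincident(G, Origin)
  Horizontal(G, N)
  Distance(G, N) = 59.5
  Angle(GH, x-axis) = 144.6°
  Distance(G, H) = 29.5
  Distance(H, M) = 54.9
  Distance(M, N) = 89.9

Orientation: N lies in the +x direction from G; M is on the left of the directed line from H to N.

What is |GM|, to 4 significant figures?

66.78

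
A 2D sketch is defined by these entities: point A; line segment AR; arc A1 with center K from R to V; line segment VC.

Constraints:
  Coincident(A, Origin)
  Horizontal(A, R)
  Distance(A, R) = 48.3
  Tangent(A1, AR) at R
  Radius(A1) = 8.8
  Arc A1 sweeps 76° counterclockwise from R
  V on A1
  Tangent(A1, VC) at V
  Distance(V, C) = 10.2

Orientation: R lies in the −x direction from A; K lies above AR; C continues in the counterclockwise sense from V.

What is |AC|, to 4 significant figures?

40.81

A is at the origin; AR is horizontal with |AR| = 48.3 and R on the −x side, so R = (-48.30, 0.000). The tangent condition forces KR to be normal to AR, so K = R + (0, 8.8) = (-48.30, 8.800). On A1, R sits at bearing -90° from K; a 76° counterclockwise sweep puts V at bearing -14°, so V = K + 8.8·(cos -14°, sin -14°) = (-39.76, 6.671). A1 meets VC tangentially, so KV is at right angles to VC, so VC runs along (−sin -14°, cos -14°); with |VC| = 10.2, C = (-37.29, 16.57). Then |AC| = |C − A| = 40.81.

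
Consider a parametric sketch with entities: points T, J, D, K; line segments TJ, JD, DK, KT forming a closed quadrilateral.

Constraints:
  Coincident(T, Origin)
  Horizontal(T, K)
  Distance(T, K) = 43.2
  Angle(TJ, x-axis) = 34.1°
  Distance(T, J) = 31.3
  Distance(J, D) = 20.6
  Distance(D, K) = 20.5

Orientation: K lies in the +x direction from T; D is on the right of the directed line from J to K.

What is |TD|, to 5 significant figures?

23.070

T is at the origin; TK is horizontal with |TK| = 43.2 and K in +x, so K = (43.2, 0). TJ runs at 34.1° with |TJ| = 31.3, so J = (25.918, 17.548). D is determined by |JD| = 20.6 and |DK| = 20.5 together: it lies at the intersection of circle(J, 20.6) and circle(K, 20.5). With |JK| = 24.629, the foot of the radical line on JK is 12.398 from J and the perpendicular offset is √(20.6² − 12.398²) = 16.451. Taking the right-of-JK solution: D = (22.896, -2.8291).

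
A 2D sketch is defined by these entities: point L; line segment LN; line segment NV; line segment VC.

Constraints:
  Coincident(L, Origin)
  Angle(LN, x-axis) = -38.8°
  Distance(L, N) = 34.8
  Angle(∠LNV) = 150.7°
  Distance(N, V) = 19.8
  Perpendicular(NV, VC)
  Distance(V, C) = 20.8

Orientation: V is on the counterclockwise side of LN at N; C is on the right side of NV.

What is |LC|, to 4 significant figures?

62.82

∠LNV = 150.7°, so NV runs at -38.8° + (180° − 150.7°) = -9.500° from the x-axis; with |NV| = 19.8, V = N + 19.8·(cos -9.500°, sin -9.500°) = (46.65, -25.07). The perpendicularity gives VC at right angles to NV; with |VC| = 20.8 on the right of NV, C = V + 20.8·(-0.1650, -0.9863) = (43.22, -45.59). Then |LC| = |C − L| = 62.82.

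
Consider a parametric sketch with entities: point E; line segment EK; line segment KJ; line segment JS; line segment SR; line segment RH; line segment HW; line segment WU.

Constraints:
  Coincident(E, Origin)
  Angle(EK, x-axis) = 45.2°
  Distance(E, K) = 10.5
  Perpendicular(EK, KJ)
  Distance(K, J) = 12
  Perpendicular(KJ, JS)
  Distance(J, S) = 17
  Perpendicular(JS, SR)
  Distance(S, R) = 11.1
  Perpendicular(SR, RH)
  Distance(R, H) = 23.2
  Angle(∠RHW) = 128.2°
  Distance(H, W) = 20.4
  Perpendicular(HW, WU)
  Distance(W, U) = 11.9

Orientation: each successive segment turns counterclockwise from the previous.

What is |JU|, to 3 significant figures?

15.5

E is at the origin; EK runs at 45.2° with length 10.5, so K = (7.40, 7.45). The perpendicularity gives KJ at right angles to EK, so KJ runs at 135°; with |KJ| = 12.0, J = (-1.12, 15.9). KJ is perpendicular to JS, so JS runs at -135°; with |JS| = 17.0, S = (-13.1, 3.84). JS is perpendicular to SR, so SR runs at -44.8°; with |SR| = 11.1, R = (-5.22, -3.98). SR ⟂ RH, so RH runs at 45.2°; with |RH| = 23.2, H = (11.1, 12.5). ∠RHW = 128.2° gives HW at 97.0° from the x-axis; with |HW| = 20.4, W = (8.64, 32.7). HW ⟂ WU, so WU runs at -173°; with |WU| = 11.9, U = (-3.17, 31.3). Then |JU| = |U − J| = 15.5.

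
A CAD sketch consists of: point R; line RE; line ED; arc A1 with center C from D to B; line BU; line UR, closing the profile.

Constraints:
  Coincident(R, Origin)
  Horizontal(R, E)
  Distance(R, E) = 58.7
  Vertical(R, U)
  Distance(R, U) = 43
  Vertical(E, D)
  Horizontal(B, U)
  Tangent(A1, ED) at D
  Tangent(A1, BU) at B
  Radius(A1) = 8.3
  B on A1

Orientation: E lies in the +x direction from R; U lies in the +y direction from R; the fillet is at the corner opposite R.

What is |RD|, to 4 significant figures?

68.19

The virtual corner opposite R is at (58.70, 43.00). A1 meets ED tangentially, so CD is at right angles to ED and since A1 is tangent to BU there, CB ⟂ BU, with radius 8.3, so the center C sits 8.3 in from both sides at C = (50.40, 34.70). That places the tangent points at D = (58.70, 34.70) on ED and B = (50.40, 43.00) on BU. Then |RD| = |D − R| = 68.19.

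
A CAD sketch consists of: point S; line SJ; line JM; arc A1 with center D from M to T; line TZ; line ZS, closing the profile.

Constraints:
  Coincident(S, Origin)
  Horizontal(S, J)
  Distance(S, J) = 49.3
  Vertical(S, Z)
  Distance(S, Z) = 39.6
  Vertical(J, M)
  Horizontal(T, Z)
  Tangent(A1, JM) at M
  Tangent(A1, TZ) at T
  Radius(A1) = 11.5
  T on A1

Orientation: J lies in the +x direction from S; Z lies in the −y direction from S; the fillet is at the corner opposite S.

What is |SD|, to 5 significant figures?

47.100

S and Z share the same x with |SZ| = 39.6 and Z on the −y side, so Z = (0.0000, -39.600). The virtual corner opposite S is at (49.300, -39.600). The tangent condition forces DM to be normal to JM and A1 meets TZ tangentially, so DT is at right angles to TZ, with radius 11.5, so the center D sits 11.5 in from both sides at D = (37.800, -28.100). Then |SD| = |D − S| = 47.100.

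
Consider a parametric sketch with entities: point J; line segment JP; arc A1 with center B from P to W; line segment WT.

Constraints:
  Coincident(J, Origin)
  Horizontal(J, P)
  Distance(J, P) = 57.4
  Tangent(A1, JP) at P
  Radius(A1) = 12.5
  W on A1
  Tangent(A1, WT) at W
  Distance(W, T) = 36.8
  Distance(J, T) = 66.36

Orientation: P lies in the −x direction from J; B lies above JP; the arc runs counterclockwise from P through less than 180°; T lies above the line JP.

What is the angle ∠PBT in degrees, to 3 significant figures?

161°

Checks: ∠(BP, PJ) = 90.00° ✓; |BW| = 12.50 ✓; ∠(BW, WT) = 90.00° ✓; |WT| = 36.80 ✓; |JT| = 66.36 ✓.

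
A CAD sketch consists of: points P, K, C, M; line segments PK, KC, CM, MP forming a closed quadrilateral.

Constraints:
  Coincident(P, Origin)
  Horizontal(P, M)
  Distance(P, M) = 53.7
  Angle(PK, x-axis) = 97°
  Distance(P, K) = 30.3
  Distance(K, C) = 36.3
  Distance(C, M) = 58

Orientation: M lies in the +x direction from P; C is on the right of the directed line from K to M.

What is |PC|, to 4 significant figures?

7.380

P is at the origin; PM is horizontal with |PM| = 53.7 and M in +x, so M = (53.7, 0). PK runs at 97.0° with |PK| = 30.3, so K = (-3.693, 30.07). C is determined by |KC| = 36.3 and |CM| = 58.0 together: it lies at the intersection of circle(K, 36.3) and circle(M, 58.0). With |KM| = 64.79, the foot of the radical line on KM is 16.61 from K and the perpendicular offset is √(36.3² − 16.61²) = 32.28. Taking the right-of-KM solution: C = (-3.965, -6.225).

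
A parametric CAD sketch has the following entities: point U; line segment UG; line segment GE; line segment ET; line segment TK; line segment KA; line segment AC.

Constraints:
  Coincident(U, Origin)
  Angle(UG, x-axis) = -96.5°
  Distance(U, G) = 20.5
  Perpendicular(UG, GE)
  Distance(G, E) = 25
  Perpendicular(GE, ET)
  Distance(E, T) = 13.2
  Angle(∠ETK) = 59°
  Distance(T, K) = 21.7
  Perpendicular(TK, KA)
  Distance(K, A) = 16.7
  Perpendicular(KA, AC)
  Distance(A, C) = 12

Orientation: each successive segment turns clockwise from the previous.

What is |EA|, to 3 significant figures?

15.8

∠ETK = 59.0° gives TK at -37.5° from the x-axis; with |TK| = 21.7, K = (-8.45, -17.6). TK ⟂ KA, so KA runs at -128°; with |KA| = 16.7, A = (-18.6, -30.9). Then |EA| = |A − E| = 15.8.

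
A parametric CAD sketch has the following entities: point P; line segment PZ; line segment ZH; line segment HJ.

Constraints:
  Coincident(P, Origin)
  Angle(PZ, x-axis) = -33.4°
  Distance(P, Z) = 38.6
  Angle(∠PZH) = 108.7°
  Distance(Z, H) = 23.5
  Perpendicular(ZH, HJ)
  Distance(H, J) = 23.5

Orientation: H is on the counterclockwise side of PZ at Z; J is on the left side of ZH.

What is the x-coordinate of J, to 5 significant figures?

36.333

P is at the origin; PZ runs at -33.4° with length 38.6, so Z = 38.6·(cos -33.4°, sin -33.4°) = (32.225, -21.249). ∠PZH = 108.7°, so ZH runs at -33.4° + (180° − 108.7°) = 37.900° from the x-axis; with |ZH| = 23.5, H = Z + 23.5·(cos 37.900°, sin 37.900°) = (50.769, -6.8129). ZH ⟂ HJ; with |HJ| = 23.5 on the left of ZH, J = H + 23.5·(-0.61429, 0.78908) = (36.333, 11.731). So J.x = 36.333.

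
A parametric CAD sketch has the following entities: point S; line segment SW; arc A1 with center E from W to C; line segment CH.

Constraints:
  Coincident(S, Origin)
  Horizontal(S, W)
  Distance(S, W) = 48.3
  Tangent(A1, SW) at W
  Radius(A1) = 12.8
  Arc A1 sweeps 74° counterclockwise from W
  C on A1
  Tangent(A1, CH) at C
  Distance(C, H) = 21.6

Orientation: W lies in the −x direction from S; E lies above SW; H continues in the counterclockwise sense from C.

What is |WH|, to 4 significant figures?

35.15

S is at the origin; S and W share the same y with |SW| = 48.3 and W on the −x side, so W = (-48.30, 0.000). Tangency of A1 to SW means the radius EW is perpendicular to SW, so E = W + (0, 12.8) = (-48.30, 12.80). On A1, W sits at bearing -90° from E; a 74° counterclockwise sweep puts C at bearing -16°, so C = E + 12.8·(cos -16°, sin -16°) = (-36.00, 9.272). A1 meets CH tangentially, so EC is at right angles to CH, so CH runs along (−sin -16°, cos -16°); with |CH| = 21.6, H = (-30.04, 30.04). Then |WH| = |H − W| = 35.15.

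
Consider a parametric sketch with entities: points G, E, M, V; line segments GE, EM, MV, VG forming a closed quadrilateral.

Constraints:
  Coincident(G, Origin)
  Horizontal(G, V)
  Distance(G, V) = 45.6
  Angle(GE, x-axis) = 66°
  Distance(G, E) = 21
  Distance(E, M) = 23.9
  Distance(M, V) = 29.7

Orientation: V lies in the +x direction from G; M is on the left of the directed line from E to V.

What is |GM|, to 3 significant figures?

40.8

G is at the origin; GV is horizontal with |GV| = 45.6 and V in +x, so V = (45.6, 0). GE runs at 66.0° with |GE| = 21.0, so E = (8.54, 19.2). M is determined by |EM| = 23.9 and |MV| = 29.7 together: it lies at the intersection of circle(E, 23.9) and circle(V, 29.7). With |EV| = 41.7, the foot of the radical line on EV is 17.1 from E and the perpendicular offset is √(23.9² − 17.1²) = 16.7. Taking the left-of-EV solution: M = (31.4, 26.1).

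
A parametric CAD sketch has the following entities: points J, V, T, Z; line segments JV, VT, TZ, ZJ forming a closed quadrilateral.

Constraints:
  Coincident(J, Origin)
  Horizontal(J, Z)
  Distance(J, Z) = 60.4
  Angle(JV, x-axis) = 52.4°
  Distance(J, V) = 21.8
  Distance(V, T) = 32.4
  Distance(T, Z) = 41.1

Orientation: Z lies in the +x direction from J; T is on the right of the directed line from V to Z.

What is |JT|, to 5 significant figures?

25.877

J is at the origin; JZ is horizontal with |JZ| = 60.4 and Z in +x, so Z = (60.4, 0). JV runs at 52.4° with |JV| = 21.8, so V = (13.301, 17.272). T is determined by |VT| = 32.4 and |TZ| = 41.1 together: it lies at the intersection of circle(V, 32.4) and circle(Z, 41.1). With |VZ| = 50.166, the foot of the radical line on VZ is 18.710 from V and the perpendicular offset is √(32.4² − 18.710²) = 26.452. Taking the right-of-VZ solution: T = (21.760, -14.005).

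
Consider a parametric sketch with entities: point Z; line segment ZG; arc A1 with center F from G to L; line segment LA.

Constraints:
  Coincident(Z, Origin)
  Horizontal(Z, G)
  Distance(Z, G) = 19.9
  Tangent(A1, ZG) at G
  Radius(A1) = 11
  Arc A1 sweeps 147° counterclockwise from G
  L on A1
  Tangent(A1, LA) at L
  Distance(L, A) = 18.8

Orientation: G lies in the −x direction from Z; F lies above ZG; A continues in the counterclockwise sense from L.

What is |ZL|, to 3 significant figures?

24.5

A1 meets ZG tangentially, so FG is at right angles to ZG, so F = G + (0, 11) = (-19.9, 11.0). On A1, G sits at bearing -90° from F; a 147° counterclockwise sweep puts L at bearing 57°, so L = F + 11.0·(cos 57°, sin 57°) = (-13.9, 20.2). Then |ZL| = |L − Z| = 24.5.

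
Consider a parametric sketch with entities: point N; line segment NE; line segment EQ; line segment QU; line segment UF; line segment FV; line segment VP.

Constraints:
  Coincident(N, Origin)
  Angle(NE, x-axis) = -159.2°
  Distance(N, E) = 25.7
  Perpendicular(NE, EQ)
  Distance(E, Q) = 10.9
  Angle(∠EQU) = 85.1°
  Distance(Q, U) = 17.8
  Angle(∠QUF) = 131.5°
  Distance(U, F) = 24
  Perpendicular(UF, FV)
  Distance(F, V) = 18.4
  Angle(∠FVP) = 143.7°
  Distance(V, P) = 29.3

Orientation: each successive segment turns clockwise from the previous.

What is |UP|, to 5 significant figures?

42.537

The perpendicularity gives FV at right angles to UF, so FV runs at -122.60°; with |FV| = 18.4, V = (-0.47122, -22.492). ∠FVP = 143.7° gives VP at -158.90° from the x-axis; with |VP| = 29.3, P = (-27.807, -33.040). Then |UP| = |P − U| = 42.537.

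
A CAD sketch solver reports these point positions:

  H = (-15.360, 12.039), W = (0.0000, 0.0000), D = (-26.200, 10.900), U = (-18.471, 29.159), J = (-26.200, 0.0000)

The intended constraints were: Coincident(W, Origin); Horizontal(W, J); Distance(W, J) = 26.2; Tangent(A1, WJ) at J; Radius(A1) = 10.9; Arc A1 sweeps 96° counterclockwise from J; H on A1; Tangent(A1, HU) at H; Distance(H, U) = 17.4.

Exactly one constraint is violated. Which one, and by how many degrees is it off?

Tangent(A1, HU) at H — off by 4.30°.

W = (0.00, 0.00) ✓; W.y = 0.00, J.y = 0.00 ✓; |WJ| = 26.20 ✓; ∠(DJ, JW) = 90.00° ✓; |DJ| = 10.90 ✓; bearing(D→H) − bearing(D→J) = 96.00° ✓; |DH| = 10.90 ✓; ∠(DH, HU) = 85.70° ✗; |HU| = 17.40 ✓.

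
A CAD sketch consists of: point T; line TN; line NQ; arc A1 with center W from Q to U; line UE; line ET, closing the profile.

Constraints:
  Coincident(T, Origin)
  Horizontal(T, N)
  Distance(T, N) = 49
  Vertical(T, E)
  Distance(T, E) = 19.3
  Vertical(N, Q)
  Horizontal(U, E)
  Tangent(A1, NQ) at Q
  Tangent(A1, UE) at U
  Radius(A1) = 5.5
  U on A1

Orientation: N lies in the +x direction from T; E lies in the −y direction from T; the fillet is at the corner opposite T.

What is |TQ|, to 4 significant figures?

50.91

T is at the origin; T and N share the same y with |TN| = 49.0 and N on the +x side, so N = (49.00, 0.000). TE is vertical with |TE| = 19.3 and E on the −y side, so E = (0.000, -19.30). The virtual corner opposite T is at (49.00, -19.30). Tangency of A1 to NQ means the radius WQ is perpendicular to NQ and since A1 is tangent to UE there, WU ⟂ UE, with radius 5.5, so the center W sits 5.5 in from both sides at W = (43.50, -13.80). That places the tangent points at Q = (49.00, -13.80) on NQ and U = (43.50, -19.30) on UE. Then |TQ| = |Q − T| = 50.91.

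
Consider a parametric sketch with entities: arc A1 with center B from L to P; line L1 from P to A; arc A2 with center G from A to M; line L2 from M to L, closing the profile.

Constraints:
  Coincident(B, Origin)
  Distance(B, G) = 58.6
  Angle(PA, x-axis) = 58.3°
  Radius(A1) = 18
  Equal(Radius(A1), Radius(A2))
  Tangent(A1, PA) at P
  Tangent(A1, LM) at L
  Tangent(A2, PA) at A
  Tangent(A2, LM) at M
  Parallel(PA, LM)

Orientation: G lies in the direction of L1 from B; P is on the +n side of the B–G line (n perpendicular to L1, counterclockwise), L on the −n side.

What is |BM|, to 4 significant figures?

61.30

The slot axis is L1's direction at 58.3°, so u = (cos 58.3°, sin 58.3°) = (0.5255, 0.8508) and n = (−sin 58.3°, cos 58.3°) = (-0.8508, 0.5255). B is at the origin and G lies 58.6 along u from B, so G = 58.6·u = (30.79, 49.86). Tangency of A1 to both parallel lines with radius 18.0 puts P and L at B ± 18.0·n: P = (-15.31, 9.458), L = (15.31, -9.458). Equal radii place A and M the same way about G: A = G + 18.0·n = (15.48, 59.32), M = G − 18.0·n = (46.11, 40.40). Then |BM| = |M − B| = 61.30.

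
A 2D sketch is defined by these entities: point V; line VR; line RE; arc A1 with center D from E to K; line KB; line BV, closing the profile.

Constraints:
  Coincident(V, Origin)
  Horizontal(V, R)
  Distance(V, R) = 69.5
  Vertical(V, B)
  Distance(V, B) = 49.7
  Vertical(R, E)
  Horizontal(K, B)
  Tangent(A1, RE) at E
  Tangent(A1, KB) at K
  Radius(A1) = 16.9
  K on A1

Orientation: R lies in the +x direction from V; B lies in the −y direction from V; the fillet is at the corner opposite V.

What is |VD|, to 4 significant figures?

61.99

V is at the origin; V and R share the same y with |VR| = 69.5 and R on the +x side, so R = (69.50, 0.000). VB is vertical with |VB| = 49.7 and B on the −y side, so B = (0.000, -49.70). The virtual corner opposite V is at (69.50, -49.70). Tangency of A1 to RE means the radius DE is perpendicular to RE and A1 meets KB tangentially, so DK is at right angles to KB, with radius 16.9, so the center D sits 16.9 in from both sides at D = (52.60, -32.80). Then |VD| = |D − V| = 61.99.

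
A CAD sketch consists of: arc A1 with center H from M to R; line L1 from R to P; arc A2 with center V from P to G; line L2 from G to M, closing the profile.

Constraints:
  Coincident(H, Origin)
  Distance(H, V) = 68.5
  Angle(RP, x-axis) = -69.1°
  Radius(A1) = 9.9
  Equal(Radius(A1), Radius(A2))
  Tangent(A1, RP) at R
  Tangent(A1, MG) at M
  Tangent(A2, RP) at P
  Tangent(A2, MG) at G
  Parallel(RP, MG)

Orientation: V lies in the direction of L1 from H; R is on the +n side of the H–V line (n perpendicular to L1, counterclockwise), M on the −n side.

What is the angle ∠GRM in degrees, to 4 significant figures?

73.88°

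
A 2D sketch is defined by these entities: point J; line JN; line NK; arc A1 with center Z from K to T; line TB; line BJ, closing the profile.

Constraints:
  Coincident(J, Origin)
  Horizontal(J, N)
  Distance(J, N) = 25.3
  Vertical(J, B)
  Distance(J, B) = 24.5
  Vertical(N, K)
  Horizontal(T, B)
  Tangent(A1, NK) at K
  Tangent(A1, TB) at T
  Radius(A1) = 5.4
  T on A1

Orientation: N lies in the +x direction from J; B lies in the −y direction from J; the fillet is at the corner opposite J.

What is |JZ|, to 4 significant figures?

27.58

J is at the origin; JN is horizontal with |JN| = 25.3 and N on the +x side, so N = (25.30, 0.000). JB is vertical with |JB| = 24.5 and B on the −y side, so B = (0.000, -24.50). The virtual corner opposite J is at (25.30, -24.50). A1 meets NK tangentially, so ZK is at right angles to NK and A1 meets TB tangentially, so ZT is at right angles to TB, with radius 5.4, so the center Z sits 5.4 in from both sides at Z = (19.90, -19.10). Then |JZ| = |Z − J| = 27.58.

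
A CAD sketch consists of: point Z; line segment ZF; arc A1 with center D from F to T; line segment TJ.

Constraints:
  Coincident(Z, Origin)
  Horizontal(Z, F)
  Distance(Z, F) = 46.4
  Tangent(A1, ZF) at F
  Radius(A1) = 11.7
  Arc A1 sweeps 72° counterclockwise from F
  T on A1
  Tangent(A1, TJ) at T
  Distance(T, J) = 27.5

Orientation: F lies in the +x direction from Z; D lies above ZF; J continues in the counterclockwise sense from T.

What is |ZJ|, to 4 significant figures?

74.37

Z is at the origin; ZF is horizontal with |ZF| = 46.4 and F on the +x side, so F = (46.40, 0.000). Since A1 is tangent to ZF there, DF ⟂ ZF, so D = F + (0, 11.7) = (46.40, 11.70). On A1, F sits at bearing -90° from D; a 72° counterclockwise sweep puts T at bearing -18°, so T = D + 11.7·(cos -18°, sin -18°) = (57.53, 8.085). The tangent condition forces DT to be normal to TJ, so TJ runs along (−sin -18°, cos -18°); with |TJ| = 27.5, J = (66.03, 34.24). Then |ZJ| = |J − Z| = 74.37.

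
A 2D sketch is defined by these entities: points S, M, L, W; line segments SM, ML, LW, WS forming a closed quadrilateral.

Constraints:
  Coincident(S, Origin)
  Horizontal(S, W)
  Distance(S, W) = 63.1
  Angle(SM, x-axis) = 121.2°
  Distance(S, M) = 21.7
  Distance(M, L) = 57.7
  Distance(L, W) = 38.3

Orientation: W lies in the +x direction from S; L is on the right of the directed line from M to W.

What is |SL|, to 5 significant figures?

37.288

Checks: |ML| = 57.70 ✓; |LW| = 38.30 ✓.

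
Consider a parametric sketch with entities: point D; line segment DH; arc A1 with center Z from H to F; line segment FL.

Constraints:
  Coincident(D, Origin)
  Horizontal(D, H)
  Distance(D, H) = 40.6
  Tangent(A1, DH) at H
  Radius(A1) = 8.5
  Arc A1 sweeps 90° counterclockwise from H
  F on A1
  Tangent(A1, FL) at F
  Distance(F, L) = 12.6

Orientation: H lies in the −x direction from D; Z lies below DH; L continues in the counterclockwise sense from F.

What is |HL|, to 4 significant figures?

22.75

D is at the origin; DH is horizontal with |DH| = 40.6 and H on the −x side, so H = (-40.60, 0.000). The tangent condition forces ZH to be normal to DH, so Z = H + (0, -8.5) = (-40.60, -8.500). On A1, H sits at bearing 90° from Z; a 90° counterclockwise sweep puts F at bearing 180°, so F = Z + 8.5·(cos 180°, sin 180°) = (-49.10, -8.500). Tangency of A1 to FL means the radius ZF is perpendicular to FL, so FL runs along (−sin 180°, cos 180°); with |FL| = 12.6, L = (-49.10, -21.10). Then |HL| = |L − H| = 22.75.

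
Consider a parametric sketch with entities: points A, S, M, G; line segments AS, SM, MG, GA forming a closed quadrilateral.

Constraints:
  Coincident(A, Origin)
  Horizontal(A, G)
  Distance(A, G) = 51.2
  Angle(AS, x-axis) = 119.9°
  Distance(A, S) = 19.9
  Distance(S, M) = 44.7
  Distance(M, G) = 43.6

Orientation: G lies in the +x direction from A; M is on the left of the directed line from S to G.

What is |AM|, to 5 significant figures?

48.182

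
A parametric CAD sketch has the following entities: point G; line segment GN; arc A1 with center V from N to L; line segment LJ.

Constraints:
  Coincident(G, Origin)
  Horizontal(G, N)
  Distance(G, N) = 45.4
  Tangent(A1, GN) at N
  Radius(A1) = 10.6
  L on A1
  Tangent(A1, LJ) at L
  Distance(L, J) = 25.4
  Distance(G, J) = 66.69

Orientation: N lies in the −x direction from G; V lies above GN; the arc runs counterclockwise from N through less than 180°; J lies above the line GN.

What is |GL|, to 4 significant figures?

42.13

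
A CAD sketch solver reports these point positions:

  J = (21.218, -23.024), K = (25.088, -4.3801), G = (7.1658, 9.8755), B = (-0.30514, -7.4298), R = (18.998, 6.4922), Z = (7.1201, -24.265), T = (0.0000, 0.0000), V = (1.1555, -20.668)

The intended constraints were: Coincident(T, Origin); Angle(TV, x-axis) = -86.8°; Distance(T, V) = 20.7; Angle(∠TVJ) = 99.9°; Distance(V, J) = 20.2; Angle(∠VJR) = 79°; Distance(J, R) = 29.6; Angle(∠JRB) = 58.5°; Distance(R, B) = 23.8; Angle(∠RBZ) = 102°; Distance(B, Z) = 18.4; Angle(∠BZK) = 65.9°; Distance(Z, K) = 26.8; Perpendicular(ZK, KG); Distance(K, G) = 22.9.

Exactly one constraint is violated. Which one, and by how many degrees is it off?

Perpendicular(ZK, KG) — off by 3.60°.

T = (0.00, 0.00) ✓; TV at -86.80° ✓; |TV| = 20.70 ✓; ∠TVJ = 99.90° ✓; |VJ| = 20.20 ✓; ∠VJR = 79.00° ✓; |JR| = 29.60 ✓; ∠JRB = 58.50° ✓; |RB| = 23.80 ✓; ∠RBZ = 102.0° ✓; |BZ| = 18.40 ✓; ∠BZK = 65.90° ✓; |ZK| = 26.80 ✓; ∠(ZK, KG) = 93.60° ✗; |KG| = 22.90 ✓.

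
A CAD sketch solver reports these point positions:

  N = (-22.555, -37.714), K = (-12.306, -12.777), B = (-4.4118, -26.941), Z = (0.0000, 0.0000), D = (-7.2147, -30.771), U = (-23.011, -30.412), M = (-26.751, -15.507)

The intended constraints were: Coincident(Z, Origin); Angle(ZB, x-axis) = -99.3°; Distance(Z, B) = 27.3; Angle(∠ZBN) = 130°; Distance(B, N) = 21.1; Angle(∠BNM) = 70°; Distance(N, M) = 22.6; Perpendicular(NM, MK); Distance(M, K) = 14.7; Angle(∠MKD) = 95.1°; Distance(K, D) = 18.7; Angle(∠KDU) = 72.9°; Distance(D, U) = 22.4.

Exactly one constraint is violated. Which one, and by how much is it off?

Distance(D, U) = 22.4 — off by 6.60.

Z = (0.00, 0.00) ✓; ZB at -99.30° ✓; |ZB| = 27.30 ✓; ∠ZBN = 130.0° ✓; |BN| = 21.10 ✓; ∠BNM = 70.00° ✓; |NM| = 22.60 ✓; ∠(NM, MK) = 90.00° ✓; |MK| = 14.70 ✓; ∠MKD = 95.10° ✓; |KD| = 18.70 ✓; ∠KDU = 72.90° ✓; |DU| = 15.80 ✗.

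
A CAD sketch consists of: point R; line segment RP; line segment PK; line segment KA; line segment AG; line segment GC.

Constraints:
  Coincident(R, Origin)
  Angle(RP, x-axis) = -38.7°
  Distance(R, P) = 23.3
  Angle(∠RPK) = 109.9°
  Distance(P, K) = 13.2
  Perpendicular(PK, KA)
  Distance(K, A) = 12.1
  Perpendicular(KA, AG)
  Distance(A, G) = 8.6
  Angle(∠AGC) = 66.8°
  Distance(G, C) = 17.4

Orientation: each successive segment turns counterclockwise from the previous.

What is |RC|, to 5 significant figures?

32.273

R is at the origin; RP runs at -38.7° with length 23.3, so P = (18.184, -14.568). ∠RPK = 109.9° gives PK at 31.400° from the x-axis; with |PK| = 13.2, K = (29.451, -7.6908). PK is perpendicular to KA, so KA runs at 121.40°; with |KA| = 12.1, A = (23.147, 2.6371). The perpendicularity gives AG at right angles to KA, so AG runs at -148.60°; with |AG| = 8.6, G = (15.806, -1.8435). ∠AGC = 66.8° gives GC at -35.400° from the x-axis; with |GC| = 17.4, C = (29.989, -11.923). Then |RC| = |C − R| = 32.273.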